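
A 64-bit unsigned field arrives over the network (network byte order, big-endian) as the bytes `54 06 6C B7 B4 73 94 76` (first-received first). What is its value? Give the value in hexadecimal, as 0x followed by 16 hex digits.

Big-endian stores the most-significant byte at the lowest address.
The bytes are already most-significant first: 0x54066CB7B4739476.

0x54066CB7B4739476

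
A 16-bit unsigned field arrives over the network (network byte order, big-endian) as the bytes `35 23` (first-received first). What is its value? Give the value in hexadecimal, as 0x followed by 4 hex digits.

0x3523

Big-endian: lowest address holds the most-significant byte.
The bytes are already most-significant first: 0x3523.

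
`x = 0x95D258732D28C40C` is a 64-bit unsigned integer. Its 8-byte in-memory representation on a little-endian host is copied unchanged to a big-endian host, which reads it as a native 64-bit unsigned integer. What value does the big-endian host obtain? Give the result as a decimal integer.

919904399564264085

Stored little-endian, the bytes at ascending addresses are 0C C4 28 2D 73 58 D2 95.
Read back as big-endian, the last byte is least significant, giving 0x0CC4282D7358D295.
0x0CC4282D7358D295 = 919904399564264085.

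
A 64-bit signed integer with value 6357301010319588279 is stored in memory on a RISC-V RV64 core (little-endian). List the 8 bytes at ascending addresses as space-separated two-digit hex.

B7 BB 54 22 96 AB 39 58

6357301010319588279 in hexadecimal, padded to 64 bits, is 0x5839AB962254BBB7.
Split into bytes (most-significant first): 58 39 AB 96 22 54 BB B7.
Little-endian stores the least-significant byte at the lowest address.
So at ascending addresses the bytes are B7 BB 54 22 96 AB 39 58.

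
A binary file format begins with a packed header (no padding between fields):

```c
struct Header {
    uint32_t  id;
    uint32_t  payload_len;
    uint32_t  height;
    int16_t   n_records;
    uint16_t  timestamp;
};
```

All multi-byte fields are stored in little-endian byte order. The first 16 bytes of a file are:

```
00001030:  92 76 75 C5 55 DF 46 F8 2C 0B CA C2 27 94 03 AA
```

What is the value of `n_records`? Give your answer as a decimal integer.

-27609

`n_records` follows `id` (4 B), `payload_len` (4 B), `height` (4 B), so it starts at offset 4 + 4 + 4 = 12 and occupies 2 bytes.
Bytes at offsets 12..13: 27 94.
In little-endian order the low byte comes first in memory.
Reassemble most-significant byte first: 94 27 → 0x9427.
Top bit is set, so as a signed 16-bit value this is 0x9427 − 2^16 = -27609.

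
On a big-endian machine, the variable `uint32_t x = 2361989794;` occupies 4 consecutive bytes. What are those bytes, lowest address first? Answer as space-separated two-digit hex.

2361989794 in hexadecimal, padded to 32 bits, is 0x8CC91AA2.
Split into bytes (most-significant first): 8C C9 1A A2.
In big-endian order the high byte comes first in memory.
So the memory order matches the most-significant-first order: 8C C9 1A A2.

8C C9 1A A2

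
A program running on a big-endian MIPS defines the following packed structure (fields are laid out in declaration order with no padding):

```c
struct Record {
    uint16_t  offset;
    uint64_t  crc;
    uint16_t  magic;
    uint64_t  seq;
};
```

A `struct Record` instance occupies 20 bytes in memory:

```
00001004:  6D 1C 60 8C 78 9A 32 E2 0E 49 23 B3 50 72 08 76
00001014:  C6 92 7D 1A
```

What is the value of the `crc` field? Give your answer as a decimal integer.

6957068128054545993

`crc` follows `offset` (2 bytes), so it starts at byte offset 2 and occupies 8 bytes.
Bytes at offsets 2..9: 60 8C 78 9A 32 E2 0E 49.
In big-endian order the high byte comes first in memory.
The bytes are already most-significant first: 0x608C789A32E20E49.
0x608C789A32E20E49 = 6957068128054545993.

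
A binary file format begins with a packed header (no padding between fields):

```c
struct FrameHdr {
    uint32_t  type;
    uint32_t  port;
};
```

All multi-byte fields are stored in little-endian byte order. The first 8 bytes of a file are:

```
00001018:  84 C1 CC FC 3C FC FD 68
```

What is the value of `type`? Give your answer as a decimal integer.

4241277316

`type` is the first field, at byte offset 0, occupying 4 bytes.
Bytes at offsets 0..3: 84 C1 CC FC.
In little-endian order the low byte comes first in memory.
Reassemble most-significant byte first: FC CC C1 84 → 0xFCCCC184.
0xFCCCC184 = 4241277316.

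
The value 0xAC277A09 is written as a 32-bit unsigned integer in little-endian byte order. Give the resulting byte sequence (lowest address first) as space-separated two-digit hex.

Split into bytes (most-significant first): AC 27 7A 09.
In little-endian order the low byte comes first in memory.
So at ascending addresses the bytes are 09 7A 27 AC.

09 7A 27 AC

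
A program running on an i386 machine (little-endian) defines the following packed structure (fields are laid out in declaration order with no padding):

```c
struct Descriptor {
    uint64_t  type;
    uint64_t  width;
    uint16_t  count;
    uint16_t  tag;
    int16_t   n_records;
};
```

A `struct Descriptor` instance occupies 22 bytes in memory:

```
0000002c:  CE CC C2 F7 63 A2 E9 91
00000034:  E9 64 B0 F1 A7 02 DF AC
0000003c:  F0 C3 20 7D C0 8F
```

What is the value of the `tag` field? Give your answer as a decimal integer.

`tag` follows `type` (8 B), `width` (8 B), `count` (2 B), so it starts at offset 8 + 8 + 2 = 18 and occupies 2 bytes.
Bytes at offsets 18..19: 20 7D.
Little-endian: lowest address holds the least-significant byte.
Reassemble most-significant byte first: 7D 20 → 0x7D20.
0x7D20 = 32032.

32032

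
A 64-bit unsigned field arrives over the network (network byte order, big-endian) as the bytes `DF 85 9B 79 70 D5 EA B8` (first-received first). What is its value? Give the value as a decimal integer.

16106450588246862520

Big-endian: lowest address holds the most-significant byte.
The bytes are already most-significant first: 0xDF859B7970D5EAB8.
0xDF859B7970D5EAB8 = 16106450588246862520.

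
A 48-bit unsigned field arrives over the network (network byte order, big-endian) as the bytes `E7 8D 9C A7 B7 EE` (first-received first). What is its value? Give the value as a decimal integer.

Big-endian: lowest address holds the most-significant byte.
The bytes are already most-significant first: 0xE78D9CA7B7EE.
0xE78D9CA7B7EE = 254595404642286.

254595404642286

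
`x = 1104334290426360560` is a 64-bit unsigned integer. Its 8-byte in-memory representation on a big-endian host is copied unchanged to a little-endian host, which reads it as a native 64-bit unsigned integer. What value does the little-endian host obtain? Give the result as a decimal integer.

17325952112137491215

1104334290426360560 in 64-bit hexadecimal is 0x0F53622FA62572F0.
Stored big-endian, the bytes at ascending addresses are 0F 53 62 2F A6 25 72 F0.
Read back as little-endian, the first byte is least significant, giving 0xF07225A62F62530F.
0xF07225A62F62530F = 17325952112137491215.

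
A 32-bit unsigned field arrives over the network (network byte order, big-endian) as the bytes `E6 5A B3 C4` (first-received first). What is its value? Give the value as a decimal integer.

In big-endian order the high byte comes first in memory.
The bytes are already most-significant first: 0xE65AB3C4.
0xE65AB3C4 = 3864703940.

3864703940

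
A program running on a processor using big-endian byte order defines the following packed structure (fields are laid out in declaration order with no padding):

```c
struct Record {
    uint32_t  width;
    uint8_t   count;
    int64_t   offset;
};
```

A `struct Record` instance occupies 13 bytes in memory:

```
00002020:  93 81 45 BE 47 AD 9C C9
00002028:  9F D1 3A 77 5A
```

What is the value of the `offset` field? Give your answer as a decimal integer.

-5936648520533903526

`offset` follows `width` (4 B), `count` (1 B), so it starts at offset 4 + 1 = 5 and occupies 8 bytes.
Bytes at offsets 5..12: AD 9C C9 9F D1 3A 77 5A.
In big-endian order the high byte comes first in memory.
The bytes are already most-significant first: 0xAD9CC99FD13A775A.
Top bit is set, so as a signed 64-bit value this is 0xAD9CC99FD13A775A − 2^64 = -5936648520533903526.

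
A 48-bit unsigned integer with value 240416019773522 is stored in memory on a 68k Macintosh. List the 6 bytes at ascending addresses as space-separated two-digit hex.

DA A8 37 74 F8 52

240416019773522 in hexadecimal, padded to 48 bits, is 0xDAA83774F852.
Split into bytes (most-significant first): DA A8 37 74 F8 52.
Big-endian stores the most-significant byte at the lowest address.
So the memory order matches the most-significant-first order: DA A8 37 74 F8 52.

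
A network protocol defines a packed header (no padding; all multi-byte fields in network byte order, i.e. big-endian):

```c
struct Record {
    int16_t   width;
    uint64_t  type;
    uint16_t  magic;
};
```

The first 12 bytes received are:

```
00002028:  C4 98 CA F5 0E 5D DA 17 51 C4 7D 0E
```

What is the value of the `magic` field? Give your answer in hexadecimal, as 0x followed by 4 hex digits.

`magic` follows `width` (2 B), `type` (8 B), so it starts at offset 2 + 8 = 10 and occupies 2 bytes.
Bytes at offsets 10..11: 7D 0E.
Big-endian: lowest address holds the most-significant byte.
The bytes are already most-significant first: 0x7D0E.

0x7D0E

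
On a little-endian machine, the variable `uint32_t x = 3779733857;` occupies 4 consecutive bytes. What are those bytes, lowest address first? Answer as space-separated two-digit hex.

3779733857 in hexadecimal, padded to 32 bits, is 0xE14A2961.
Split into bytes (most-significant first): E1 4A 29 61.
Little-endian: lowest address holds the least-significant byte.
So at ascending addresses the bytes are 61 29 4A E1.

61 29 4A E1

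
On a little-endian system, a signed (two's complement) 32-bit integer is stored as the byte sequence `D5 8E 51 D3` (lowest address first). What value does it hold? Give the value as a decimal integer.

Little-endian: lowest address holds the least-significant byte.
Reassemble most-significant byte first: D3 51 8E D5 → 0xD3518ED5.
Top bit is set, so as a signed 32-bit value this is 0xD3518ED5 − 2^32 = -749629739.

-749629739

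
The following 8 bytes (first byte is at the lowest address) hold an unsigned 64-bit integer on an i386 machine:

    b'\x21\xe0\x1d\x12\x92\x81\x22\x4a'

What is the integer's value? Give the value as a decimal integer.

5341974572383985697

In little-endian order the low byte comes first in memory.
Reassemble most-significant byte first: 4A 22 81 92 12 1D E0 21 → 0x4A228192121DE021.
0x4A228192121DE021 = 5341974572383985697.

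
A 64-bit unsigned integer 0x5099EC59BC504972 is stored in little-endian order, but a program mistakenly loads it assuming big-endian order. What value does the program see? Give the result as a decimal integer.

Stored little-endian, the bytes at ascending addresses are 72 49 50 BC 59 EC 99 50.
Read back as big-endian, the last byte is least significant, giving 0x724950BC59EC9950.
0x724950BC59EC9950 = 8235202163516414288.

8235202163516414288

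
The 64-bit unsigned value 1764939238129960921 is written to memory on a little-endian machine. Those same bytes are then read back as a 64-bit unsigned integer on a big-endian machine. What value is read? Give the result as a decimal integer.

15674746423454367256

1764939238129960921 in 64-bit hexadecimal is 0x187E52E2D2E287D9.
Stored little-endian, the bytes at ascending addresses are D9 87 E2 D2 E2 52 7E 18.
Read back as big-endian, the last byte is least significant, giving 0xD987E2D2E2527E18.
0xD987E2D2E2527E18 = 15674746423454367256.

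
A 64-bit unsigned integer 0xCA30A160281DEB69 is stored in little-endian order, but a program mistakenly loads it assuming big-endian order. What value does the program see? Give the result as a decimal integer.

Stored little-endian, the bytes at ascending addresses are 69 EB 1D 28 60 A1 30 CA.
Read back as big-endian, the last byte is least significant, giving 0x69EB1D2860A130CA.
0x69EB1D2860A130CA = 7632226052766511306.

7632226052766511306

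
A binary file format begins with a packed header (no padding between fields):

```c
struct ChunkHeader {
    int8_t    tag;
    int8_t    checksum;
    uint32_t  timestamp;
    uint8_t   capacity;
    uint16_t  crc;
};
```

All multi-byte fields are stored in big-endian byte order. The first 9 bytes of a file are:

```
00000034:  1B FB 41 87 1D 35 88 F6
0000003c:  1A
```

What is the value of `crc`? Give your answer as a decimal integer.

63002

`crc` follows `tag` (1 B), `checksum` (1 B), `timestamp` (4 B), `capacity` (1 B), so it starts at offset 1 + 1 + 4 + 1 = 7 and occupies 2 bytes.
Bytes at offsets 7..8: F6 1A.
In big-endian order the high byte comes first in memory.
The bytes are already most-significant first: 0xF61A.
0xF61A = 63002.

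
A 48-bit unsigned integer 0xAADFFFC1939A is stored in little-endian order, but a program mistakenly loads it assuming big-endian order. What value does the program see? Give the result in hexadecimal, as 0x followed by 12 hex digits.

Stored little-endian, the bytes at ascending addresses are 9A 93 C1 FF DF AA.
Read back as big-endian, the last byte is least significant, giving 0x9A93C1FFDFAA.

0x9A93C1FFDFAA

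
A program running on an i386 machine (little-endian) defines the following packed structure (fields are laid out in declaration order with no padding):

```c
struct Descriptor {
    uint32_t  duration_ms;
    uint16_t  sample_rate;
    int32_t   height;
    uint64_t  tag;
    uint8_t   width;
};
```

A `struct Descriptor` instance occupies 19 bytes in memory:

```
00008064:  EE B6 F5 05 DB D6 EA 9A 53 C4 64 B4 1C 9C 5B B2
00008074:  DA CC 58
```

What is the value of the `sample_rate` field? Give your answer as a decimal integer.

55003

`sample_rate` follows `duration_ms` (4 bytes), so it starts at byte offset 4 and occupies 2 bytes.
Bytes at offsets 4..5: DB D6.
In little-endian order the low byte comes first in memory.
Reassemble most-significant byte first: D6 DB → 0xD6DB.
0xD6DB = 55003.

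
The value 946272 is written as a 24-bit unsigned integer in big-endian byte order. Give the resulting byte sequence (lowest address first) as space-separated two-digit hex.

0E 70 60

946272 in hexadecimal, padded to 24 bits, is 0x0E7060.
Split into bytes (most-significant first): 0E 70 60.
Big-endian stores the most-significant byte at the lowest address.
So the memory order matches the most-significant-first order: 0E 70 60.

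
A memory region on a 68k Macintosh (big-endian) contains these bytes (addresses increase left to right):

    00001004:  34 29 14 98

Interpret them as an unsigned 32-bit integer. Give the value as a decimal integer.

875107480

In big-endian order the high byte comes first in memory.
The bytes are already most-significant first: 0x34291498.
0x34291498 = 875107480.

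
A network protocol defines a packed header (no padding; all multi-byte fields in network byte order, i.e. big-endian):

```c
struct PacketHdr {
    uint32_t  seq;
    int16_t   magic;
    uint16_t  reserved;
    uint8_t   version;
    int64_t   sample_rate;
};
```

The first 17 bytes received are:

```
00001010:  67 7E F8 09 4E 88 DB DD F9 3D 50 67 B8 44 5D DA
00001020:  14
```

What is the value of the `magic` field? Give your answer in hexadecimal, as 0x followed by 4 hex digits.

0x4E88

`magic` follows `seq` (4 bytes), so it starts at byte offset 4 and occupies 2 bytes.
Bytes at offsets 4..5: 4E 88.
In big-endian order the high byte comes first in memory.
The bytes are already most-significant first: 0x4E88.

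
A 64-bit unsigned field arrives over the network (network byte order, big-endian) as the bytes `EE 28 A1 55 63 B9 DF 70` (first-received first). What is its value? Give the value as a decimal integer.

17161143768212692848

Big-endian stores the most-significant byte at the lowest address.
The bytes are already most-significant first: 0xEE28A15563B9DF70.
0xEE28A15563B9DF70 = 17161143768212692848.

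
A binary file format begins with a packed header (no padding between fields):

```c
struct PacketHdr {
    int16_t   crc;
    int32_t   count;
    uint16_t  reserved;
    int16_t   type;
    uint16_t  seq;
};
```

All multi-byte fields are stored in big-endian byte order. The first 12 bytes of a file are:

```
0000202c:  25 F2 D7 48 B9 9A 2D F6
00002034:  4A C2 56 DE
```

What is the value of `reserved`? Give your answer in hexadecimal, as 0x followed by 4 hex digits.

`reserved` follows `crc` (2 B), `count` (4 B), so it starts at offset 2 + 4 = 6 and occupies 2 bytes.
Bytes at offsets 6..7: 2D F6.
Big-endian: lowest address holds the most-significant byte.
The bytes are already most-significant first: 0x2DF6.

0x2DF6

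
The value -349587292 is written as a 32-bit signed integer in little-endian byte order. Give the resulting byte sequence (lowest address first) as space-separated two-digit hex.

Two's complement of -349587292 in 32 bits: 349587292 = 0x14D6475C; invert → 0xEB29B8A3; add 1 → 0xEB29B8A4.
Split into bytes (most-significant first): EB 29 B8 A4.
Little-endian: lowest address holds the least-significant byte.
So at ascending addresses the bytes are A4 B8 29 EB.

A4 B8 29 EB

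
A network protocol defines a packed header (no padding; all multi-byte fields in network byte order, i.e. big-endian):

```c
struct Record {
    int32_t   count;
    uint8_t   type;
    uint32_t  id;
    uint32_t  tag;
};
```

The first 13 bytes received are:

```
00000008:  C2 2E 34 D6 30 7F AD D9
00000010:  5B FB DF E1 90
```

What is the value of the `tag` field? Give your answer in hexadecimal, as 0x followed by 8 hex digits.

`tag` follows `count` (4 B), `type` (1 B), `id` (4 B), so it starts at offset 4 + 1 + 4 = 9 and occupies 4 bytes.
Bytes at offsets 9..12: FB DF E1 90.
In big-endian order the high byte comes first in memory.
The bytes are already most-significant first: 0xFBDFE190.

0xFBDFE190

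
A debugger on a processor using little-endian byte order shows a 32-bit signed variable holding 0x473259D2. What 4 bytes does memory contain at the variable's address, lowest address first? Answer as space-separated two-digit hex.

D2 59 32 47

Split into bytes (most-significant first): 47 32 59 D2.
Little-endian: lowest address holds the least-significant byte.
So at ascending addresses the bytes are D2 59 32 47.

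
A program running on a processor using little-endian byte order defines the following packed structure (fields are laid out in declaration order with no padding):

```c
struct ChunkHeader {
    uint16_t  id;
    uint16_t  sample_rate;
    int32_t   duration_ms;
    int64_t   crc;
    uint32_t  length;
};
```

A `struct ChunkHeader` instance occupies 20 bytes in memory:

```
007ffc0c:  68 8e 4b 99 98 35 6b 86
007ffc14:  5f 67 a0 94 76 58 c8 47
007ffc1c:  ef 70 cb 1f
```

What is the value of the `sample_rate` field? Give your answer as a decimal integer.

39243

`sample_rate` follows `id` (2 bytes), so it starts at byte offset 2 and occupies 2 bytes.
Bytes at offsets 2..3: 4B 99.
In little-endian order the low byte comes first in memory.
Reassemble most-significant byte first: 99 4B → 0x994B.
0x994B = 39243.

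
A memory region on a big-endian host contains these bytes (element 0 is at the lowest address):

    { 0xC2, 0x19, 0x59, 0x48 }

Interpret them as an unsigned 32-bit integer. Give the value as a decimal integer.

3256441160

Big-endian stores the most-significant byte at the lowest address.
The bytes are already most-significant first: 0xC2195948.
0xC2195948 = 3256441160.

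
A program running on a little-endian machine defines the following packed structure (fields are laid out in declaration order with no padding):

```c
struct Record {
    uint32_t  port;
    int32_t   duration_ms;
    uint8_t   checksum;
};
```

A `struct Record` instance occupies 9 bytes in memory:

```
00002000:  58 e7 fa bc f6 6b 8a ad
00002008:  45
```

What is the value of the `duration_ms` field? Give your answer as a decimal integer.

`duration_ms` follows `port` (4 bytes), so it starts at byte offset 4 and occupies 4 bytes.
Bytes at offsets 4..7: F6 6B 8A AD.
Little-endian: lowest address holds the least-significant byte.
Reassemble most-significant byte first: AD 8A 6B F6 → 0xAD8A6BF6.
Top bit is set, so as a signed 32-bit value this is 0xAD8A6BF6 − 2^32 = -1383437322.

-1383437322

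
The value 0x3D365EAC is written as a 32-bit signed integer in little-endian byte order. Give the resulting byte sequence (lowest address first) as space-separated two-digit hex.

AC 5E 36 3D

Split into bytes (most-significant first): 3D 36 5E AC.
Little-endian stores the least-significant byte at the lowest address.
So at ascending addresses the bytes are AC 5E 36 3D.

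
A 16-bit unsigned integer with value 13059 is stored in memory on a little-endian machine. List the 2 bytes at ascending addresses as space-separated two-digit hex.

13059 in hexadecimal, padded to 16 bits, is 0x3303.
Split into bytes (most-significant first): 33 03.
Little-endian stores the least-significant byte at the lowest address.
So at ascending addresses the bytes are 03 33.

03 33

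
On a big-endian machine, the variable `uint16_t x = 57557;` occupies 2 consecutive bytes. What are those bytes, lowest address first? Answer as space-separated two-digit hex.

E0 D5

57557 in hexadecimal, padded to 16 bits, is 0xE0D5.
Split into bytes (most-significant first): E0 D5.
Big-endian stores the most-significant byte at the lowest address.
So the memory order matches the most-significant-first order: E0 D5.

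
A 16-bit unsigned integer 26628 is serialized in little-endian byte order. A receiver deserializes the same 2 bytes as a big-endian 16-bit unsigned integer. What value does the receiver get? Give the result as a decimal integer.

26628 in 16-bit hexadecimal is 0x6804.
Stored little-endian, the bytes at ascending addresses are 04 68.
Read back as big-endian, the last byte is least significant, giving 0x0468.
0x0468 = 1128.

1128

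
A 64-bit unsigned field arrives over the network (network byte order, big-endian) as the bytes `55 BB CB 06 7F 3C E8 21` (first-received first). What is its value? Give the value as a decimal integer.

6177754542633707553

Big-endian stores the most-significant byte at the lowest address.
The bytes are already most-significant first: 0x55BBCB067F3CE821.
0x55BBCB067F3CE821 = 6177754542633707553.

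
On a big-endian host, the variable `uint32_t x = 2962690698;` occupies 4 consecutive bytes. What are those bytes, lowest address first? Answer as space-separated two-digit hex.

2962690698 in hexadecimal, padded to 32 bits, is 0xB097128A.
Split into bytes (most-significant first): B0 97 12 8A.
Big-endian: lowest address holds the most-significant byte.
So the memory order matches the most-significant-first order: B0 97 12 8A.

B0 97 12 8A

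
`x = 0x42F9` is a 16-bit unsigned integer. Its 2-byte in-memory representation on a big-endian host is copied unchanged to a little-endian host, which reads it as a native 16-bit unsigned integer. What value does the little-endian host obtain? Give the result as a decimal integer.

63810

Stored big-endian, the bytes at ascending addresses are 42 F9.
Read back as little-endian, the first byte is least significant, giving 0xF942.
0xF942 = 63810.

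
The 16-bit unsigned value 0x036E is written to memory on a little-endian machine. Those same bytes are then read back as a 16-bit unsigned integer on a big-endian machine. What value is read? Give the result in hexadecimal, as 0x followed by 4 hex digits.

Stored little-endian, the bytes at ascending addresses are 6E 03.
Read back as big-endian, the last byte is least significant, giving 0x6E03.

0x6E03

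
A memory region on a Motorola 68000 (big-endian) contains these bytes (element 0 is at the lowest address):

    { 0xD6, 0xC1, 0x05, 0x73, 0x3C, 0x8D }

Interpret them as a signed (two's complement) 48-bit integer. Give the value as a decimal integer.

In big-endian order the high byte comes first in memory.
The bytes are already most-significant first: 0xD6C105733C8D.
Top bit is set, so as a signed 48-bit value this is 0xD6C105733C8D − 2^48 = -45350468240243.

-45350468240243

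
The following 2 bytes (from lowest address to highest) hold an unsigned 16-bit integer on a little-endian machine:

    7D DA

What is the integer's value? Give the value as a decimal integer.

In little-endian order the low byte comes first in memory.
Reassemble most-significant byte first: DA 7D → 0xDA7D.
0xDA7D = 55933.

55933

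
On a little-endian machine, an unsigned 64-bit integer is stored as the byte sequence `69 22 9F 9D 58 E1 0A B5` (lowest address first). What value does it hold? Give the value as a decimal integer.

In little-endian order the low byte comes first in memory.
Reassemble most-significant byte first: B5 0A E1 58 9D 9F 22 69 → 0xB50AE1589D9F2269.
0xB50AE1589D9F2269 = 13045487041349886569.

13045487041349886569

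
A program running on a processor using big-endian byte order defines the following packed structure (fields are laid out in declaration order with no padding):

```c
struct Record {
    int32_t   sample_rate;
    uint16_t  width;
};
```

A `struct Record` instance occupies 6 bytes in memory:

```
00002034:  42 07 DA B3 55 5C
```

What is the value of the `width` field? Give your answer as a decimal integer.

`width` follows `sample_rate` (4 bytes), so it starts at byte offset 4 and occupies 2 bytes.
Bytes at offsets 4..5: 55 5C.
In big-endian order the high byte comes first in memory.
The bytes are already most-significant first: 0x555C.
0x555C = 21852.

21852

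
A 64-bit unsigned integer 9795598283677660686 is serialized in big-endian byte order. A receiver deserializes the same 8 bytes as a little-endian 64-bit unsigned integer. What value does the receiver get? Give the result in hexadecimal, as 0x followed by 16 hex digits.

9795598283677660686 in 64-bit hexadecimal is 0x87F0F4BD5D08760E.
Stored big-endian, the bytes at ascending addresses are 87 F0 F4 BD 5D 08 76 0E.
Read back as little-endian, the first byte is least significant, giving 0x0E76085DBDF4F087.

0x0E76085DBDF4F087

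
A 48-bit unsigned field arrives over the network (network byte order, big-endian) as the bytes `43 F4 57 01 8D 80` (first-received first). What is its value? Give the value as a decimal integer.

74716710800768

Big-endian: lowest address holds the most-significant byte.
The bytes are already most-significant first: 0x43F457018D80.
0x43F457018D80 = 74716710800768.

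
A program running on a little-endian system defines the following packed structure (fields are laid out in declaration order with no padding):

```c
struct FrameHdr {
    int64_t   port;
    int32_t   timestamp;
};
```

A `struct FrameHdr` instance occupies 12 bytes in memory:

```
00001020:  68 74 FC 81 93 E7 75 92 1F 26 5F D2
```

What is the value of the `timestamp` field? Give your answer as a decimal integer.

-765516257

`timestamp` follows `port` (8 bytes), so it starts at byte offset 8 and occupies 4 bytes.
Bytes at offsets 8..11: 1F 26 5F D2.
Little-endian: lowest address holds the least-significant byte.
Reassemble most-significant byte first: D2 5F 26 1F → 0xD25F261F.
Top bit is set, so as a signed 32-bit value this is 0xD25F261F − 2^32 = -765516257.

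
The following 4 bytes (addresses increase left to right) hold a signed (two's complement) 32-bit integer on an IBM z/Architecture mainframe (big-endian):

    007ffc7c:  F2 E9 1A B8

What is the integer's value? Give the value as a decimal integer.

Big-endian: lowest address holds the most-significant byte.
The bytes are already most-significant first: 0xF2E91AB8.
Top bit is set, so as a signed 32-bit value this is 0xF2E91AB8 − 2^32 = -219604296.

-219604296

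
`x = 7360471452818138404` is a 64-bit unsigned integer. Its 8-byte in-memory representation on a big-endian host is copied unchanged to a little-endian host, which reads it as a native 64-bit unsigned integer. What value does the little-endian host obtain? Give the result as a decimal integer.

7360471452818138404 in 64-bit hexadecimal is 0x6625A5C9F4A0E524.
Stored big-endian, the bytes at ascending addresses are 66 25 A5 C9 F4 A0 E5 24.
Read back as little-endian, the first byte is least significant, giving 0x24E5A0F4C9A52566.
0x24E5A0F4C9A52566 = 2658708128247653734.

2658708128247653734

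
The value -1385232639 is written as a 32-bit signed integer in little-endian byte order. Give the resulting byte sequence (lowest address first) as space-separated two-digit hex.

Two's complement of -1385232639 in 32 bits: 1385232639 = 0x5290F8FF; invert → 0xAD6F0700; add 1 → 0xAD6F0701.
Split into bytes (most-significant first): AD 6F 07 01.
In little-endian order the low byte comes first in memory.
So at ascending addresses the bytes are 01 07 6F AD.

01 07 6F AD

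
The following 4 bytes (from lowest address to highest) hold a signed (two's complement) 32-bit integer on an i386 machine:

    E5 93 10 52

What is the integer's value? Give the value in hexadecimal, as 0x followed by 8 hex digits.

Little-endian: lowest address holds the least-significant byte.
Reassemble most-significant byte first: 52 10 93 E5 → 0x521093E5.

0x521093E5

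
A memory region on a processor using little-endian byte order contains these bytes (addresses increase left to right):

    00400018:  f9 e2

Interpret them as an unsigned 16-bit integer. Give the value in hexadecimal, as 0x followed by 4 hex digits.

0xE2F9

Little-endian: lowest address holds the least-significant byte.
Reassemble most-significant byte first: E2 F9 → 0xE2F9.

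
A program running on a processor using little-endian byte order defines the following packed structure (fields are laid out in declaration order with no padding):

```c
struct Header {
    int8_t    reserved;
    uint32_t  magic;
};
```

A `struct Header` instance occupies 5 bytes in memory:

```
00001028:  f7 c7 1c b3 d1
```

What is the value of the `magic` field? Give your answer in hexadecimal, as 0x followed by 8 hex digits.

`magic` follows `reserved` (1 byte), so it starts at byte offset 1 and occupies 4 bytes.
Bytes at offsets 1..4: C7 1C B3 D1.
Little-endian stores the least-significant byte at the lowest address.
Reassemble most-significant byte first: D1 B3 1C C7 → 0xD1B31CC7.

0xD1B31CC7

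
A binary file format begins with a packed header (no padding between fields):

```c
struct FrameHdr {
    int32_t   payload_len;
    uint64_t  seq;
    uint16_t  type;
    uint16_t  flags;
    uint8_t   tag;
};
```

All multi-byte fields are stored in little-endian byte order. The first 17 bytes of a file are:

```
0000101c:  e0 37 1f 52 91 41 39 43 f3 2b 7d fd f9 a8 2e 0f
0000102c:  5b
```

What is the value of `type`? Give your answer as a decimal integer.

`type` follows `payload_len` (4 B), `seq` (8 B), so it starts at offset 4 + 8 = 12 and occupies 2 bytes.
Bytes at offsets 12..13: F9 A8.
Little-endian stores the least-significant byte at the lowest address.
Reassemble most-significant byte first: A8 F9 → 0xA8F9.
0xA8F9 = 43257.

43257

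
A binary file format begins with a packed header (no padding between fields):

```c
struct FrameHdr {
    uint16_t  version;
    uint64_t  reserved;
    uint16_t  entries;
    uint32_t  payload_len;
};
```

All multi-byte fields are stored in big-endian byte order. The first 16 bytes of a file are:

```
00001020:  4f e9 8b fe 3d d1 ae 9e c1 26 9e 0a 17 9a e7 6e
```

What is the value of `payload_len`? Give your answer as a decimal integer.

`payload_len` follows `version` (2 B), `reserved` (8 B), `entries` (2 B), so it starts at offset 2 + 8 + 2 = 12 and occupies 4 bytes.
Bytes at offsets 12..15: 17 9A E7 6E.
Big-endian stores the most-significant byte at the lowest address.
The bytes are already most-significant first: 0x179AE76E.
0x179AE76E = 396027758.

396027758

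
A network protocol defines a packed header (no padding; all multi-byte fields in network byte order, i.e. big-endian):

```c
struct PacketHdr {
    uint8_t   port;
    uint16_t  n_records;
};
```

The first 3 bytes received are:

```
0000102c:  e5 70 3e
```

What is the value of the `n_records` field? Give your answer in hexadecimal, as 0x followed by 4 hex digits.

0x703E

`n_records` follows `port` (1 byte), so it starts at byte offset 1 and occupies 2 bytes.
Bytes at offsets 1..2: 70 3E.
Big-endian stores the most-significant byte at the lowest address.
The bytes are already most-significant first: 0x703E.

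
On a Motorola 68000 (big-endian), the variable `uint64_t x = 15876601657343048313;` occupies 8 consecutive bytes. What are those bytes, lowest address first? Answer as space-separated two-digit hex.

DC 55 05 16 EA 4F 7A 79

15876601657343048313 in hexadecimal, padded to 64 bits, is 0xDC550516EA4F7A79.
Split into bytes (most-significant first): DC 55 05 16 EA 4F 7A 79.
Big-endian stores the most-significant byte at the lowest address.
So the memory order matches the most-significant-first order: DC 55 05 16 EA 4F 7A 79.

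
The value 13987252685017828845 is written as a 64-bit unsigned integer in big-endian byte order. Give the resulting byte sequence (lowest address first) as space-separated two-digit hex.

13987252685017828845 in hexadecimal, padded to 64 bits, is 0xC21CB4359A1DCDED.
Split into bytes (most-significant first): C2 1C B4 35 9A 1D CD ED.
Big-endian: lowest address holds the most-significant byte.
So the memory order matches the most-significant-first order: C2 1C B4 35 9A 1D CD ED.

C2 1C B4 35 9A 1D CD ED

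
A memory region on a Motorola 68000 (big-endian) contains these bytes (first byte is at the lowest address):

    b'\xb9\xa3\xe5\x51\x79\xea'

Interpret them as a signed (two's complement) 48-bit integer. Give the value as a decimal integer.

Big-endian: lowest address holds the most-significant byte.
The bytes are already most-significant first: 0xB9A3E55179EA.
Top bit is set, so as a signed 48-bit value this is 0xB9A3E55179EA − 2^48 = -77361398580758.

-77361398580758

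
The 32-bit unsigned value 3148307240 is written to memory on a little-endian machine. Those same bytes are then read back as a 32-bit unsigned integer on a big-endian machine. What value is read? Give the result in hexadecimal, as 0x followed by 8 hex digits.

3148307240 in 32-bit hexadecimal is 0xBBA75B28.
Stored little-endian, the bytes at ascending addresses are 28 5B A7 BB.
Read back as big-endian, the last byte is least significant, giving 0x285BA7BB.

0x285BA7BB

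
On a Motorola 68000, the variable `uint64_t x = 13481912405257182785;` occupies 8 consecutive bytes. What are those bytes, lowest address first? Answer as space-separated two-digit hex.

13481912405257182785 in hexadecimal, padded to 64 bits, is 0xBB195FE700495E41.
Split into bytes (most-significant first): BB 19 5F E7 00 49 5E 41.
Big-endian stores the most-significant byte at the lowest address.
So the memory order matches the most-significant-first order: BB 19 5F E7 00 49 5E 41.

BB 19 5F E7 00 49 5E 41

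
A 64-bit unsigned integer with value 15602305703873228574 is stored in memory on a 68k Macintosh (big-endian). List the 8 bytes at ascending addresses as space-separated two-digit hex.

D8 86 86 5F 84 6A 2F 1E

15602305703873228574 in hexadecimal, padded to 64 bits, is 0xD886865F846A2F1E.
Split into bytes (most-significant first): D8 86 86 5F 84 6A 2F 1E.
Big-endian: lowest address holds the most-significant byte.
So the memory order matches the most-significant-first order: D8 86 86 5F 84 6A 2F 1E.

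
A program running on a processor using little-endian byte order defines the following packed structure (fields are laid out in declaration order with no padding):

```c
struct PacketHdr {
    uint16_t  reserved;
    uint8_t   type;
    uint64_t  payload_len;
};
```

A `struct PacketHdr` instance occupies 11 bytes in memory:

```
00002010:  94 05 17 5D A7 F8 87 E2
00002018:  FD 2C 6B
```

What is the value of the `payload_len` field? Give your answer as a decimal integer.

7722826610419214173

`payload_len` follows `reserved` (2 B), `type` (1 B), so it starts at offset 2 + 1 = 3 and occupies 8 bytes.
Bytes at offsets 3..10: 5D A7 F8 87 E2 FD 2C 6B.
Little-endian: lowest address holds the least-significant byte.
Reassemble most-significant byte first: 6B 2C FD E2 87 F8 A7 5D → 0x6B2CFDE287F8A75D.
0x6B2CFDE287F8A75D = 7722826610419214173.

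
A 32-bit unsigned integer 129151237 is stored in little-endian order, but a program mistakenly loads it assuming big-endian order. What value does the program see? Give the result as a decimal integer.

129151237 in 32-bit hexadecimal is 0x07B2B105.
Stored little-endian, the bytes at ascending addresses are 05 B1 B2 07.
Read back as big-endian, the last byte is least significant, giving 0x05B1B207.
0x05B1B207 = 95531527.

95531527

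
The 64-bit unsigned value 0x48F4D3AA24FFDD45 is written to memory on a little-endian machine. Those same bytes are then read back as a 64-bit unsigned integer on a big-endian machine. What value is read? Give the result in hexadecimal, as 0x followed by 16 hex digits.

Stored little-endian, the bytes at ascending addresses are 45 DD FF 24 AA D3 F4 48.
Read back as big-endian, the last byte is least significant, giving 0x45DDFF24AAD3F448.

0x45DDFF24AAD3F448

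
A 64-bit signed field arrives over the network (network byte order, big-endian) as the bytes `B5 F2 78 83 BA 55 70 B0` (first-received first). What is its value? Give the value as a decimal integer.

Big-endian stores the most-significant byte at the lowest address.
The bytes are already most-significant first: 0xB5F27883BA5570B0.
Top bit is set, so as a signed 64-bit value this is 0xB5F27883BA5570B0 − 2^64 = -5336070101318405968.

-5336070101318405968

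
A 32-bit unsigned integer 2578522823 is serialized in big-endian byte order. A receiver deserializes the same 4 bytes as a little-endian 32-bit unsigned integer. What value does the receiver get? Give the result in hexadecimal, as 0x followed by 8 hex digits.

0xC722B199

2578522823 in 32-bit hexadecimal is 0x99B122C7.
Stored big-endian, the bytes at ascending addresses are 99 B1 22 C7.
Read back as little-endian, the first byte is least significant, giving 0xC722B199.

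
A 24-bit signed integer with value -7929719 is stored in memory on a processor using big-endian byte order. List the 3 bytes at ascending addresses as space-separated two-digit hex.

87 00 89

Two's complement of -7929719 in 24 bits: 7929719 = 0x78FF77; invert → 0x870088; add 1 → 0x870089.
Split into bytes (most-significant first): 87 00 89.
In big-endian order the high byte comes first in memory.
So the memory order matches the most-significant-first order: 87 00 89.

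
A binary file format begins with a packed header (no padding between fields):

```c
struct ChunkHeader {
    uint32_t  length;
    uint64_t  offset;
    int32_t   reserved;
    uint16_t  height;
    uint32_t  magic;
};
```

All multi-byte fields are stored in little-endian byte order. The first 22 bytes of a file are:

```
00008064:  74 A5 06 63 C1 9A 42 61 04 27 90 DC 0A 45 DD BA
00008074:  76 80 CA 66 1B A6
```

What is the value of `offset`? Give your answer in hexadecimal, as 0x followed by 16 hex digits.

0xDC90270461429AC1

`offset` follows `length` (4 bytes), so it starts at byte offset 4 and occupies 8 bytes.
Bytes at offsets 4..11: C1 9A 42 61 04 27 90 DC.
In little-endian order the low byte comes first in memory.
Reassemble most-significant byte first: DC 90 27 04 61 42 9A C1 → 0xDC90270461429AC1.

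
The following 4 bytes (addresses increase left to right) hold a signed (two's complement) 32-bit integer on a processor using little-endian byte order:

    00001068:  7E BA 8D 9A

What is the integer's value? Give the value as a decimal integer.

-1701987714

Little-endian: lowest address holds the least-significant byte.
Reassemble most-significant byte first: 9A 8D BA 7E → 0x9A8DBA7E.
Top bit is set, so as a signed 32-bit value this is 0x9A8DBA7E − 2^32 = -1701987714.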